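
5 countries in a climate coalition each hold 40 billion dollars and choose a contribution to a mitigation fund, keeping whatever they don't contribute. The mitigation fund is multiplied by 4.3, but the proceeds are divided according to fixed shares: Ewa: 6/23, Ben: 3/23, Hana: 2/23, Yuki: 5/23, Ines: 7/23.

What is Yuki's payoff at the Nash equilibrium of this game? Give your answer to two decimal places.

For player j, contributing a unit is worthwhile iff 4.3 × (j's share) ≥ 1, i.e. iff j's share is at least 0.2326.
Ewa and Ines clear that bar, contributing 40 each; the remaining 3 contribute 0. Total contributed: 80.
Yuki keeps 40 and receives 4.3 × 80 × 5/23 = 74.78 from the mitigation fund, for a payoff of 114.78.

114.78 billion dollars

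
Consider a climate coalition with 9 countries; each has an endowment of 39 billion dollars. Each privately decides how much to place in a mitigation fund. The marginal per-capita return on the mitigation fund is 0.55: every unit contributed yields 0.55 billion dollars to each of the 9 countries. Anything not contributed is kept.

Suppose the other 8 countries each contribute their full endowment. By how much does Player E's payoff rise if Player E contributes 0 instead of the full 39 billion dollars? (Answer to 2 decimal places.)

Switching from a contribution of 39 to 0 lets Player E keep an extra 39 billion dollars, but lowers the mitigation fund by 39, which costs Player E their own share of that drop: 0.55 × 39 = 21.45.
Net gain = 39 − 21.45 = 17.55. The private return per contributed unit (0.55) is below 1, so free-riding is indeed the best response regardless of what the others do.

17.55 billion dollars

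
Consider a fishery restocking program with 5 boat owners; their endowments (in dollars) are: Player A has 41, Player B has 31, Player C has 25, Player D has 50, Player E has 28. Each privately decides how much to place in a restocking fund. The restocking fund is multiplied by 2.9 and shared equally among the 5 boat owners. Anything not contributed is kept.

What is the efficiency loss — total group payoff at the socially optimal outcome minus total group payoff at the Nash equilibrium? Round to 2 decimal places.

332.50 dollars

The private return per contributed unit is 2.9/5 = 0.5800 < 1 for every player regardless of endowment, so the Nash equilibrium is zero contribution and the group total is Σ E_j = 41 + 31 + 25 + 50 + 28 = 175.
Each contributed unit returns 2.900 to the group, so the social optimum is full contribution by everyone: group total = 2.900 × 175 = 507.50.
Efficiency loss = (2.900 − 1) × 175 = 332.50.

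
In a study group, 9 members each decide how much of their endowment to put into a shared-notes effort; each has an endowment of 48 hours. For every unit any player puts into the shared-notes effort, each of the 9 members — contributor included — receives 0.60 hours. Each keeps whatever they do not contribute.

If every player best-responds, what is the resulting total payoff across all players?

The private return per contributed unit is 0.60 < 1, so contributing 0 is dominant for every player. At the Nash equilibrium everyone keeps their 48, and the group total is 9 × 48 = 432.

432.00 hours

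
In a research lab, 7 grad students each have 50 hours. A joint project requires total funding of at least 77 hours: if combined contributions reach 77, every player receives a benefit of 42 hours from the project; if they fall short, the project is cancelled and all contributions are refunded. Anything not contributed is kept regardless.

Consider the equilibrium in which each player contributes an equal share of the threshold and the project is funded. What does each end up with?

Equal share of the threshold: 77/7 = 11.
At this profile no one gains by cutting their contribution: any cut drops the total below 77, the project is cancelled, contributions are refunded, and the deviator ends with 50, which is less than 50 − 11 + 42 = 81. Contributing more than 11 just wastes the excess. So contributing exactly 11 is a best response.
Each player's payoff: 50 − 11 + 42 = 81.

81 hours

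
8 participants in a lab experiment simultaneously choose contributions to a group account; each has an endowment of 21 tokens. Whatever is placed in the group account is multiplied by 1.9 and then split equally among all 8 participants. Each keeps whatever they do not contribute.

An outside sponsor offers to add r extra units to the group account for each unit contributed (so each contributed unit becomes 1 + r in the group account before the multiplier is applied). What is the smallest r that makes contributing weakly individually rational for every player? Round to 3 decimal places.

3.211

With matching at rate r, one contributed unit becomes (1 + r) in the group account and returns 1.9 × (1 + r) / 8 to the contributor.
Setting this equal to 1: 1 + r = 8/1.9 = 4.2105.
So the minimum matching rate is r = 4.2105 − 1 = 3.211.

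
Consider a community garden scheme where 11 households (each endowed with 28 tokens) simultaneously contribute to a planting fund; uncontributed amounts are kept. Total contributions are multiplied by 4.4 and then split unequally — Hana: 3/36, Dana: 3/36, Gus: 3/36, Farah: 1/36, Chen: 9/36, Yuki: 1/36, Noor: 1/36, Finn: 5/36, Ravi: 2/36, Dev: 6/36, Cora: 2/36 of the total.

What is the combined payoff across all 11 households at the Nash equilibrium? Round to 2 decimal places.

For player j, contributing a unit is worthwhile iff 4.4 × (j's share) ≥ 1, i.e. iff j's share is at least 0.2273.
Only Chen (9/36) clears that bar, contributing 28; the remaining 10 contribute 0. Total contributed: 28.
The planting fund pays out 4.4 × 28 = 123.20 in total (split across the unequal shares, but the aggregate is all that matters for the group sum).
The 10 free-riders keep 28 each, adding 280. Group total = 280 + 123.20 = 403.20.

403.20 tokens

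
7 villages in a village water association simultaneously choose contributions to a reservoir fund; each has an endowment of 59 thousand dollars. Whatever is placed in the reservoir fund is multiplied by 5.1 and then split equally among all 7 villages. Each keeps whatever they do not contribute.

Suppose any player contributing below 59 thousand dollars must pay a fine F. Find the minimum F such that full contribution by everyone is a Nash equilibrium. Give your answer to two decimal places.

Given the others contribute fully, the best deviation is to contribute 0 (any partial contribution still incurs the fine and gives up units whose private return 0.7286 is below 1).
Deviating from 59 to 0 saves 59 thousand dollars but forfeits the deviator's share of the drop in the reservoir fund: 5.1/7 × 59 = 42.99.
So the deviation gain is 59 − 42.99 = 16.01, and the fine must be at least 16.01 thousand dollars to wipe it out.

16.01 thousand dollars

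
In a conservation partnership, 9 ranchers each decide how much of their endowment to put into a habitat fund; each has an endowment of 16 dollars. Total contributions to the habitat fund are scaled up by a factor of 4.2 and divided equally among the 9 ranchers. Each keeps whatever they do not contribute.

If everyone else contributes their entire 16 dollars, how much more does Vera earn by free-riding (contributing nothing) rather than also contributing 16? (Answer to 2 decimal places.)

Switching from a contribution of 16 to 0 lets Vera keep an extra 16 dollars, but lowers the habitat fund by 16, which costs Vera their own share of that drop: 4.2/9 × 16 = 7.47.
Net gain = 16 − 7.47 = 8.53. The private return per contributed unit (0.4667) is below 1, so free-riding is indeed the best response regardless of what the others do.

8.53 dollars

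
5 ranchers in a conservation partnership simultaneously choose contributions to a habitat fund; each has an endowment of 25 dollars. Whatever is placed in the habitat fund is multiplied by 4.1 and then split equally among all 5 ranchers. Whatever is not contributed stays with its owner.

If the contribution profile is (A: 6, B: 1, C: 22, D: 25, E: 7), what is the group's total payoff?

314.10 dollars

Total contributed: 6 + 1 + 22 + 25 + 7 = 61; total kept: 5 × 25 − 61 = 64.
The habitat fund pays out 4.1 × 61 = 250.10 in aggregate.
Group total = 64 + 250.10 = 314.10.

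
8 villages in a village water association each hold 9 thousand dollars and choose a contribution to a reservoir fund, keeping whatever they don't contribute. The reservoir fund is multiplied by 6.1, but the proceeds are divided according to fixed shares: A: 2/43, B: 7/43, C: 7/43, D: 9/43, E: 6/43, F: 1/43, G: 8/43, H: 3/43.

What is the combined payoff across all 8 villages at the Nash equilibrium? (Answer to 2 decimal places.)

A player with share s gets back 6.1·s per unit contributed, so full contribution is dominant for anyone with s > 1/6.1 = 0.1639 and zero contribution is dominant for anyone below.
D and G clear that bar, contributing 9 each; the remaining 6 contribute 0. Total contributed: 18.
The reservoir fund pays out 6.1 × 18 = 109.80 in total (split across the unequal shares, but the aggregate is all that matters for the group sum).
The 6 free-riders keep 9 each, adding 54. Group total = 54 + 109.80 = 163.80.

163.80 thousand dollars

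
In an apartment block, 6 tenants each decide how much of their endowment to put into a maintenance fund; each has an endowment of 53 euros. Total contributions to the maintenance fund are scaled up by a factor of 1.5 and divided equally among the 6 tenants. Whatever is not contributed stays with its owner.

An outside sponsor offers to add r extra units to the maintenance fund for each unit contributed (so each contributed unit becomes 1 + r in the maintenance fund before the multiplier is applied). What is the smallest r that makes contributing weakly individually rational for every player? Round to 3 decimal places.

With matching at rate r, one contributed unit becomes (1 + r) in the maintenance fund and returns 1.5 × (1 + r) / 6 to the contributor.
Setting this equal to 1: 1 + r = 6/1.5 = 4.0000.
So the minimum matching rate is r = 4.0000 − 1 = 3.000.

3.000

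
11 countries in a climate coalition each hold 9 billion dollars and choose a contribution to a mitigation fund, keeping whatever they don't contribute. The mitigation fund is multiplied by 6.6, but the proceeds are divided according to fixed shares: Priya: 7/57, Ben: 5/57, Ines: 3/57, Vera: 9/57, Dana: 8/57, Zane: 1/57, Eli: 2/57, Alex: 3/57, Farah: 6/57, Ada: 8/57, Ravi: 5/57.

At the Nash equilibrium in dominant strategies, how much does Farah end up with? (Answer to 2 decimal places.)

For player j, contributing a unit is worthwhile iff 6.6 × (j's share) ≥ 1, i.e. iff j's share is at least 0.1515.
Vera alone (share 9/57) is above the threshold, contributing 9; the remaining 10 contribute 0. Total contributed: 9.
Farah keeps 9 and receives 6.6 × 9 × 6/57 = 6.25 from the mitigation fund, for a payoff of 15.25.

15.25 billion dollars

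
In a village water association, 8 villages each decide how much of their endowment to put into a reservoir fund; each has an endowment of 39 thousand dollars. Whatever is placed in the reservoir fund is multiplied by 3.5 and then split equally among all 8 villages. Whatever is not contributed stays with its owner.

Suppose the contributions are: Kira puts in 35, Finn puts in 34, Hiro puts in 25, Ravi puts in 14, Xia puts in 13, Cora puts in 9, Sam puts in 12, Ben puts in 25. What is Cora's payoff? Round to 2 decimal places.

Total contributed: 35 + 34 + 25 + 14 + 13 + 9 + 12 + 25 = 167.
Each receives 3.5 × 167 / 8 = 73.06 from the reservoir fund.
Cora keeps 39 − 9 = 30, so Cora's payoff is 30 + 73.06 = 103.06.

103.06 thousand dollars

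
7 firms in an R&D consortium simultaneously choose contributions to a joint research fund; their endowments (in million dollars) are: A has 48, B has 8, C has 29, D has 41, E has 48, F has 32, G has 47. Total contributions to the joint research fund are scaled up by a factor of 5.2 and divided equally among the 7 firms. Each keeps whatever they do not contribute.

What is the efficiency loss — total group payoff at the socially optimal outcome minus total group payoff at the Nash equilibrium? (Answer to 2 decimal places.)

The private return per contributed unit is 5.2/7 = 0.7429 < 1 for every player regardless of endowment, so the Nash equilibrium is zero contribution and the group total is Σ E_j = 48 + 8 + 29 + 41 + 48 + 32 + 47 = 253.
Each contributed unit returns 5.200 to the group, so the social optimum is full contribution by everyone: group total = 5.200 × 253 = 1315.60.
Efficiency loss = (5.200 − 1) × 253 = 1062.60.

1062.60 million dollars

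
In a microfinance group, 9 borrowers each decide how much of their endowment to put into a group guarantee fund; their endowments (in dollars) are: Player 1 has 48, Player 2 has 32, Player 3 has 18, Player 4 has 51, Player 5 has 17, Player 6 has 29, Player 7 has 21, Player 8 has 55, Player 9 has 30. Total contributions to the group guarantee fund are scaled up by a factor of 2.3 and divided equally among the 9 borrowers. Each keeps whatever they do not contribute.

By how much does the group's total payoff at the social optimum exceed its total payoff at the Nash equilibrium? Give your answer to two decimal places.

391.30 dollars

The private return per contributed unit is 2.3/9 = 0.2556 < 1 for every player regardless of endowment, so the Nash equilibrium is zero contribution and the group total is Σ E_j = 48 + 32 + 18 + 51 + 17 + 29 + 21 + 55 + 30 = 301.
Each contributed unit returns 2.300 to the group, so the social optimum is full contribution by everyone: group total = 2.300 × 301 = 692.30.
Efficiency loss = (2.300 − 1) × 301 = 391.30.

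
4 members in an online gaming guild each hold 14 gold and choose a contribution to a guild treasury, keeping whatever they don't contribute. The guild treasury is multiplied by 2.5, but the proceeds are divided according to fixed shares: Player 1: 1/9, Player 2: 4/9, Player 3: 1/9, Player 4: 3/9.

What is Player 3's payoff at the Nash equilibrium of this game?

A player with share s gets back 2.5·s per unit contributed, so full contribution is dominant for anyone with s > 1/2.5 = 0.4000 and zero contribution is dominant for anyone below.
Only Player 2 (4/9) clears that bar, contributing 14; the remaining 3 contribute 0. Total contributed: 14.
Player 3 keeps 14 and receives 2.5 × 14 × 1/9 = 3.89 from the guild treasury, for a payoff of 17.89.

17.89 gold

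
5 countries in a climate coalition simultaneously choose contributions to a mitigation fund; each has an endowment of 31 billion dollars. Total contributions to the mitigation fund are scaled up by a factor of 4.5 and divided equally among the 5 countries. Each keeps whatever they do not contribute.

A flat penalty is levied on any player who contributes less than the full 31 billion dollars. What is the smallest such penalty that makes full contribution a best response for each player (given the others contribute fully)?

Given the others contribute fully, the best deviation is to contribute 0 (any partial contribution still incurs the fine and gives up units whose private return 0.9000 is below 1).
Deviating from 31 to 0 saves 31 billion dollars but forfeits the deviator's share of the drop in the mitigation fund: 4.5/5 × 31 = 27.90.
So the deviation gain is 31 − 27.90 = 3.10, and the fine must be at least 3.10 billion dollars to wipe it out.

3.10 billion dollars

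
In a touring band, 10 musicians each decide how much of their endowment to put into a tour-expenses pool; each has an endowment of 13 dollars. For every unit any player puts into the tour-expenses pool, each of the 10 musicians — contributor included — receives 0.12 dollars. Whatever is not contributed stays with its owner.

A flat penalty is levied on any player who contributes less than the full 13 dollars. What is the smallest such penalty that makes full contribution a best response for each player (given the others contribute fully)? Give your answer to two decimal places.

Given the others contribute fully, the best deviation is to contribute 0 (any partial contribution still incurs the fine and gives up units whose private return 0.12 is below 1).
Deviating from 13 to 0 saves 13 dollars but forfeits the deviator's share of the drop in the tour-expenses pool: 0.12 × 13 = 1.56.
So the deviation gain is 13 − 1.56 = 11.44, and the fine must be at least 11.44 dollars to wipe it out.

11.44 dollars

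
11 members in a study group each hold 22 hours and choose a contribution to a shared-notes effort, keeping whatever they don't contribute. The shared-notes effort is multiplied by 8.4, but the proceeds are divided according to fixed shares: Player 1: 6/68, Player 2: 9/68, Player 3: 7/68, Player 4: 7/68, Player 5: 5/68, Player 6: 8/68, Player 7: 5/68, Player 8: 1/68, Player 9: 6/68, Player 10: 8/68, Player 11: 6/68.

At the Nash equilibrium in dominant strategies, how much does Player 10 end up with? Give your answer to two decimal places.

43.74 hours

Player j's private return per contributed unit is 8.4 × (j's share). Contributing is weakly dominant for j when that share is at least 1/8.4 = 0.1190, and contributing 0 is dominant otherwise.
Only Player 2 (9/68) clears that bar, contributing 22; the remaining 10 contribute 0. Total contributed: 22.
Player 10 keeps 22 and receives 8.4 × 22 × 8/68 = 21.74 from the shared-notes effort, for a payoff of 43.74.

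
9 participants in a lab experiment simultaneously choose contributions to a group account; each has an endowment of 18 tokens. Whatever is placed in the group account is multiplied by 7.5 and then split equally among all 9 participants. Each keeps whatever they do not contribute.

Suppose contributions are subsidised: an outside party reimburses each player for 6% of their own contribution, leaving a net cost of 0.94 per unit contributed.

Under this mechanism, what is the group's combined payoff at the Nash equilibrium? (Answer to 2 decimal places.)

162.00 tokens

The effective private return is (7.5/9) / 0.94 = 0.8865, which is still under 1, so the mechanism doesn't change anyone's dominant strategy: zero contribution.
Everyone keeps their endowment and the group total is 9 × 18 = 162.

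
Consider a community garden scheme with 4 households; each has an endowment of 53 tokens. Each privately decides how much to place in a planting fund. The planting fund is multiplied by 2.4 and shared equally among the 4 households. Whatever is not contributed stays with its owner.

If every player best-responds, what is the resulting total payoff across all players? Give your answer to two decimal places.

212.00 tokens

Each contributed unit returns 2.4/4 = 0.6000 to its contributor — below 1 — so contributing 0 is dominant for every player. At the Nash equilibrium everyone keeps their 53, and the group total is 4 × 53 = 212.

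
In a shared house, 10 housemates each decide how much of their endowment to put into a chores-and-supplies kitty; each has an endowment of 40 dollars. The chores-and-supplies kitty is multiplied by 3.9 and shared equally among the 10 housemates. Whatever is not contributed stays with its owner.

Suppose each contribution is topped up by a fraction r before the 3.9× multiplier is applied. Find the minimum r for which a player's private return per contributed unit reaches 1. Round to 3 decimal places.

With matching at rate r, one contributed unit becomes (1 + r) in the chores-and-supplies kitty and returns 3.9 × (1 + r) / 10 to the contributor.
Setting this equal to 1: 1 + r = 10/3.9 = 2.5641.
So the minimum matching rate is r = 2.5641 − 1 = 1.564.

1.564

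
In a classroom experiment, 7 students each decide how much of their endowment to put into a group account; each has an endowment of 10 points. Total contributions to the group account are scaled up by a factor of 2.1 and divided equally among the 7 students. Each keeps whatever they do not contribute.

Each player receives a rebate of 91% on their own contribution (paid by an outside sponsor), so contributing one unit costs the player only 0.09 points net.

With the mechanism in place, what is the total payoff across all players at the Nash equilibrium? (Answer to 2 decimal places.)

With the mechanism, a contributed unit returns (2.1/7) / 0.09 = 3.3333 per unit of net cost to the contributor — now above 1 — so contributing fully is weakly dominant for every player.
At the Nash equilibrium everyone contributes 10. Group total payoff = 7 × (10 × 0.91 + 2.1 × 10) = 210.70.

210.70 points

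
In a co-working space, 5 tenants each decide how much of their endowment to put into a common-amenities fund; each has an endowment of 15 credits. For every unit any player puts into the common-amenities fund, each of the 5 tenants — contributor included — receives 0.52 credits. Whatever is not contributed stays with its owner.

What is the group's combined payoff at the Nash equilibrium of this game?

The private return per contributed unit is 0.52 < 1, so contributing 0 is dominant for every player. At the Nash equilibrium everyone keeps their 15, and the group total is 5 × 15 = 75.

75.00 credits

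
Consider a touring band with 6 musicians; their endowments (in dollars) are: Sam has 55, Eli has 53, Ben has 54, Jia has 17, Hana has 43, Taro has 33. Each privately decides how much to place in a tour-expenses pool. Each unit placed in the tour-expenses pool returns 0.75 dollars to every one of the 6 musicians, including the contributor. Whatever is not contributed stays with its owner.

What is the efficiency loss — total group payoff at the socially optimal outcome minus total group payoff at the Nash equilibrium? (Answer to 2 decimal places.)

892.50 dollars

The private return per contributed unit is 0.75 < 1 for everyone, so the Nash equilibrium is zero contribution and the group total is Σ E_j = 55 + 53 + 54 + 17 + 43 + 33 = 255.
Each contributed unit returns 4.500 to the group, so the social optimum is full contribution by everyone: group total = 4.500 × 255 = 1147.50.
Efficiency loss = (4.500 − 1) × 255 = 892.50.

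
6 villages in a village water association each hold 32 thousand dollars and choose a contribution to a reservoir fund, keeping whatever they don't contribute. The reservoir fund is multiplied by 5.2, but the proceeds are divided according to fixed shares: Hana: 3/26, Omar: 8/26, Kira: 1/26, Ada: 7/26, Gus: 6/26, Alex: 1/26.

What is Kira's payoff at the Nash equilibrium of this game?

51.20 thousand dollars

Player j's private return per contributed unit is 5.2 × (j's share). Contributing is weakly dominant for j when that share is at least 1/5.2 = 0.1923, and contributing 0 is dominant otherwise.
The shares above 0.1923 belong to Omar, Ada and Gus, contributing 32 each; the remaining 3 contribute 0. Total contributed: 96.
Kira keeps 32 and receives 5.2 × 96 × 1/26 = 19.20 from the reservoir fund, for a payoff of 51.20.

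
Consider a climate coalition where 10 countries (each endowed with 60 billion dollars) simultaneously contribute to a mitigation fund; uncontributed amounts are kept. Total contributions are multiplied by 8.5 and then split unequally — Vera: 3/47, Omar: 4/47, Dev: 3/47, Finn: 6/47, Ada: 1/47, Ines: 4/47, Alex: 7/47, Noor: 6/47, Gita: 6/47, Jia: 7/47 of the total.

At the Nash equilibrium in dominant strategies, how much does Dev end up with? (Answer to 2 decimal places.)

222.77 billion dollars

A player with share s gets back 8.5·s per unit contributed, so full contribution is dominant for anyone with s > 1/8.5 = 0.1176 and zero contribution is dominant for anyone below.
The shares above 0.1176 belong to Finn, Alex, Noor, Gita and Jia, contributing 60 each; the remaining 5 contribute 0. Total contributed: 300.
Dev keeps 60 and receives 8.5 × 300 × 3/47 = 162.77 from the mitigation fund, for a payoff of 222.77.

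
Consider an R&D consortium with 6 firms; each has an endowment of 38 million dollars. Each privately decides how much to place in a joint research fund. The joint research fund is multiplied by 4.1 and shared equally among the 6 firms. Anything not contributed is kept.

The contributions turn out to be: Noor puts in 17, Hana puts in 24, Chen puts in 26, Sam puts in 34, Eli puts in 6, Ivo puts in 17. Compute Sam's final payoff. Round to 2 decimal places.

Total contributed: 17 + 24 + 26 + 34 + 6 + 17 = 124.
Each receives 4.1 × 124 / 6 = 84.73 from the joint research fund.
Sam keeps 38 − 34 = 4, so Sam's payoff is 4 + 84.73 = 88.73.

88.73 million dollars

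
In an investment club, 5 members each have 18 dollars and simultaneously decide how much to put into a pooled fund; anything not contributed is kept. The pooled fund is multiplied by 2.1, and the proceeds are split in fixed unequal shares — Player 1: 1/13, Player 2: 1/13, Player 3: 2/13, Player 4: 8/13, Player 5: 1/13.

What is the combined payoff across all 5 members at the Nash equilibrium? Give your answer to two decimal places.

109.80 dollars

Player j's private return per contributed unit is 2.1 × (j's share). Contributing is weakly dominant for j when that share is at least 1/2.1 = 0.4762, and contributing 0 is dominant otherwise.
Player 4 alone (share 8/13) is above the threshold, contributing 18; the remaining 4 contribute 0. Total contributed: 18.
The pooled fund pays out 2.1 × 18 = 37.80 in total (split across the unequal shares, but the aggregate is all that matters for the group sum).
The 4 free-riders keep 18 each, adding 72. Group total = 72 + 37.80 = 109.80.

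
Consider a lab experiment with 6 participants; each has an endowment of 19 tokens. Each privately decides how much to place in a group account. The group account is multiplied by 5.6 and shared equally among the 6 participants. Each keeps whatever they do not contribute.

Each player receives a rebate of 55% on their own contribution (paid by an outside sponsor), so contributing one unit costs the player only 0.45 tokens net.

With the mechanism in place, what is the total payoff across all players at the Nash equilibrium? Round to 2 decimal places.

701.10 tokens

With the mechanism, a contributed unit returns (5.6/6) / 0.45 = 2.0741 per unit of net cost to the contributor — now above 1 — so contributing fully is weakly dominant for every player.
So the Nash equilibrium is full contribution by all 6; the group earns 6 × (19 × 0.55 + 5.6 × 19) = 701.10.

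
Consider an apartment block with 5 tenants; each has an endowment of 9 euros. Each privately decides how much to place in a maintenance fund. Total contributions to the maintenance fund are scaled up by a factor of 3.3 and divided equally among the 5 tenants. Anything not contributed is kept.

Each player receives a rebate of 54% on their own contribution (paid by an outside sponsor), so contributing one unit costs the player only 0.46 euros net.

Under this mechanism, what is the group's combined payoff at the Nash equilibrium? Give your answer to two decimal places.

172.80 euros

With the mechanism, a contributed unit returns (3.3/5) / 0.46 = 1.4348 per unit of net cost to the contributor — now above 1 — so contributing fully is weakly dominant for every player.
So the Nash equilibrium is full contribution by all 5; the group earns 5 × (9 × 0.54 + 3.3 × 9) = 172.80.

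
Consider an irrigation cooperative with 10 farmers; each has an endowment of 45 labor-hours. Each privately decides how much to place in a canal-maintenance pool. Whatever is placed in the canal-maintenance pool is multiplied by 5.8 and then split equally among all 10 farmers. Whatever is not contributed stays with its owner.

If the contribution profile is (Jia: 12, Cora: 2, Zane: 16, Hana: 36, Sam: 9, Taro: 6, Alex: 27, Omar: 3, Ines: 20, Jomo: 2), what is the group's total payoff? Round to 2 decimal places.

Total contributed: 12 + 2 + 16 + 36 + 9 + 6 + 27 + 3 + 20 + 2 = 133; total kept: 10 × 45 − 133 = 317.
The canal-maintenance pool pays out 5.8 × 133 = 771.40 in aggregate.
Group total = 317 + 771.40 = 1088.40.

1088.40 labor-hours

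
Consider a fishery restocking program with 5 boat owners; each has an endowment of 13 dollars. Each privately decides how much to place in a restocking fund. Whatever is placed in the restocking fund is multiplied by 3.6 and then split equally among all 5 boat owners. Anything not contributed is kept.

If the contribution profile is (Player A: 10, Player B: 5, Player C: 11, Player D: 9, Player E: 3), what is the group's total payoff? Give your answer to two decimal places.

163.80 dollars

Total contributed: 10 + 5 + 11 + 9 + 3 = 38; total kept: 5 × 13 − 38 = 27.
The restocking fund pays out 3.6 × 38 = 136.80 in aggregate.
Group total = 27 + 136.80 = 163.80.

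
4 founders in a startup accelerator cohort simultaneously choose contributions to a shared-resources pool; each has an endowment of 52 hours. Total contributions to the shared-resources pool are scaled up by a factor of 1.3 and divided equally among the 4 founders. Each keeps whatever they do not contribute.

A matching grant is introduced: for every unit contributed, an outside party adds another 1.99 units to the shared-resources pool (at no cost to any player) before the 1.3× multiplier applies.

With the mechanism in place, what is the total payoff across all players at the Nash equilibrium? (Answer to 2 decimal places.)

With the mechanism, a contributed unit returns 1.3 × 2.99 / 4 = 0.9718 per unit of net cost — still below 1 — so contributing 0 remains dominant for every player.
At the Nash equilibrium no one contributes; group total payoff = 4 × 52 = 208.

208.00 hours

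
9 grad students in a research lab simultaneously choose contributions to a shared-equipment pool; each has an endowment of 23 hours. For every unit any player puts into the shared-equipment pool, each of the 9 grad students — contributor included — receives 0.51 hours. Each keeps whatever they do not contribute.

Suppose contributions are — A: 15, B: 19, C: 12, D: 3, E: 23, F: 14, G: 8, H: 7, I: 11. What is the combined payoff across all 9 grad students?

Total contributed: 15 + 19 + 12 + 3 + 23 + 14 + 8 + 7 + 11 = 112; total kept: 9 × 23 − 112 = 95.
The shared-equipment pool pays out 0.51 × 9 × 112 = 514.08 in aggregate.
Group total = 95 + 514.08 = 609.08.

609.08 hours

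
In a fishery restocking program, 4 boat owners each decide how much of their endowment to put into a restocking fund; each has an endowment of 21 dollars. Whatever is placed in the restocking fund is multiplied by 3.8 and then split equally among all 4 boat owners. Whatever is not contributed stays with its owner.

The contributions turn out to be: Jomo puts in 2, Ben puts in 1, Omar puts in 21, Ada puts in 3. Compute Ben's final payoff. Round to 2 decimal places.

45.65 dollars

Total contributed: 2 + 1 + 21 + 3 = 27.
Each receives 3.8 × 27 / 4 = 25.65 from the restocking fund.
Ben keeps 21 − 1 = 20, so Ben's payoff is 20 + 25.65 = 45.65.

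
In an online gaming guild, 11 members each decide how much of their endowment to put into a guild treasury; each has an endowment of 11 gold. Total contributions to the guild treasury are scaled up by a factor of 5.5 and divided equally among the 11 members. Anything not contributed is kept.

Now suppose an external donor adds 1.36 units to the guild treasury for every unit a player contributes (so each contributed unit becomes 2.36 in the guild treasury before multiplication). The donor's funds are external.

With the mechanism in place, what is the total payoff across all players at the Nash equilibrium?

Under the mechanism each unit contributed yields 5.5 × 2.36 / 11 = 1.1800 back to its contributor per unit of net cost, which exceeds 1, making full contribution the dominant choice for everyone.
At the Nash equilibrium everyone contributes 11. Group total payoff = 5.5 × 2.36 × 121 = 1570.58.

1570.58 gold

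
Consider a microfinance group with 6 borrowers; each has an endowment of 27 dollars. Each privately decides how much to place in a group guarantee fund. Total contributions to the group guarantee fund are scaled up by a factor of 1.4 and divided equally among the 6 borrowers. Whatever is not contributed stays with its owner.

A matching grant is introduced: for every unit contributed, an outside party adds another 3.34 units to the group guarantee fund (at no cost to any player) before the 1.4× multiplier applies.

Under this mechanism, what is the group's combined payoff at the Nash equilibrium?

Under the mechanism each unit contributed yields 1.4 × 4.34 / 6 = 1.0127 back to its contributor per unit of net cost, which exceeds 1, making full contribution the dominant choice for everyone.
At the Nash equilibrium everyone contributes 27. Group total payoff = 1.4 × 4.34 × 162 = 984.31.

984.31 dollars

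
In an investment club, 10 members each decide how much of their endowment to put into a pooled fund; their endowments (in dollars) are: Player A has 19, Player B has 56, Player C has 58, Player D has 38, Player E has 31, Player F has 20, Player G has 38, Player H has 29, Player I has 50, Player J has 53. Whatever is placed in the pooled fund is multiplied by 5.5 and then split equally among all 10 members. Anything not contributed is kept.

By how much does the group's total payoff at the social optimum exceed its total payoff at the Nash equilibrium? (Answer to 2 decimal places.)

The private return per contributed unit is 5.5/10 = 0.5500 < 1 for every player regardless of endowment, so the Nash equilibrium is zero contribution and the group total is Σ E_j = 19 + 56 + 58 + 38 + 31 + 20 + 38 + 29 + 50 + 53 = 392.
Each contributed unit returns 5.500 to the group, so the social optimum is full contribution by everyone: group total = 5.500 × 392 = 2156.00.
Efficiency loss = (5.500 − 1) × 392 = 1764.00.

1764.00 dollars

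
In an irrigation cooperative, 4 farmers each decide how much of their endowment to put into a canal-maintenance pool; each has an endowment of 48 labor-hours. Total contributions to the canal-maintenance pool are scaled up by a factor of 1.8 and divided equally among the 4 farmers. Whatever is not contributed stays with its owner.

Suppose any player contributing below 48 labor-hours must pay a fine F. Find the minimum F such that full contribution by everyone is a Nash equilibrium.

26.40 labor-hours

Given the others contribute fully, the best deviation is to contribute 0 (any partial contribution still incurs the fine and gives up units whose private return 0.4500 is below 1).
Deviating from 48 to 0 saves 48 labor-hours but forfeits the deviator's share of the drop in the canal-maintenance pool: 1.8/4 × 48 = 21.60.
So the deviation gain is 48 − 21.60 = 26.40, and the fine must be at least 26.40 labor-hours to wipe it out.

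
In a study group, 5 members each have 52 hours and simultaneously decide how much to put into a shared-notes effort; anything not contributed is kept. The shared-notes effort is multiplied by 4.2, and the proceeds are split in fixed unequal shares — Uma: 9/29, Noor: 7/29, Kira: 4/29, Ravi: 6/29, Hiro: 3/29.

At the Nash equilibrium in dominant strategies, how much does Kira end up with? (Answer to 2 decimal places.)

112.25 hours

Player j's private return per contributed unit is 4.2 × (j's share). Contributing is weakly dominant for j when that share is at least 1/4.2 = 0.2381, and contributing 0 is dominant otherwise.
The shares above 0.2381 belong to Uma and Noor, contributing 52 each; the remaining 3 contribute 0. Total contributed: 104.
Kira keeps 52 and receives 4.2 × 104 × 4/29 = 60.25 from the shared-notes effort, for a payoff of 112.25.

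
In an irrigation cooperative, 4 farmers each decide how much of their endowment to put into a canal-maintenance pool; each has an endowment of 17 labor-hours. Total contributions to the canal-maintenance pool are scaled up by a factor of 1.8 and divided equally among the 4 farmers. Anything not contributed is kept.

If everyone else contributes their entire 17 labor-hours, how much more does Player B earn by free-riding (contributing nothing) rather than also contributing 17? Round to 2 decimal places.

Switching from a contribution of 17 to 0 lets Player B keep an extra 17 labor-hours, but lowers the canal-maintenance pool by 17, which costs Player B their own share of that drop: 1.8/4 × 17 = 7.65.
Net gain = 17 − 7.65 = 9.35. The private return per contributed unit (0.4500) is below 1, so free-riding is indeed the best response regardless of what the others do.

9.35 labor-hours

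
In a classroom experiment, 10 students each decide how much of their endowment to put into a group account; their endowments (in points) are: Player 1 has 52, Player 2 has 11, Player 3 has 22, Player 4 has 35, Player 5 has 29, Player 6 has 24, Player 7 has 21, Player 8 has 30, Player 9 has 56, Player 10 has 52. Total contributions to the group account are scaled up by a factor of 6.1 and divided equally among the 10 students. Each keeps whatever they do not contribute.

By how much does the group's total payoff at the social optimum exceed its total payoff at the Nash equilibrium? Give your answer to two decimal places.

The private return per contributed unit is 6.1/10 = 0.6100 < 1 for every player regardless of endowment, so the Nash equilibrium is zero contribution and the group total is Σ E_j = 52 + 11 + 22 + 35 + 29 + 24 + 21 + 30 + 56 + 52 = 332.
Each contributed unit returns 6.100 to the group, so the social optimum is full contribution by everyone: group total = 6.100 × 332 = 2025.20.
Efficiency loss = (6.100 − 1) × 332 = 1693.20.

1693.20 points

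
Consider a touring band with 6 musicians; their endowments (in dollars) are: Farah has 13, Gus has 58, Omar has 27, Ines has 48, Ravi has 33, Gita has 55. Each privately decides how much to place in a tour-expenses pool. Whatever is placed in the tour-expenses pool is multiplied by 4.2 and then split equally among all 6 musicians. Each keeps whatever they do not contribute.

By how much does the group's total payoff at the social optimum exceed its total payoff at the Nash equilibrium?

The private return per contributed unit is 4.2/6 = 0.7000 < 1 for every player regardless of endowment, so the Nash equilibrium is zero contribution and the group total is Σ E_j = 13 + 58 + 27 + 48 + 33 + 55 = 234.
Each contributed unit returns 4.200 to the group, so the social optimum is full contribution by everyone: group total = 4.200 × 234 = 982.80.
Efficiency loss = (4.200 − 1) × 234 = 748.80.

748.80 dollars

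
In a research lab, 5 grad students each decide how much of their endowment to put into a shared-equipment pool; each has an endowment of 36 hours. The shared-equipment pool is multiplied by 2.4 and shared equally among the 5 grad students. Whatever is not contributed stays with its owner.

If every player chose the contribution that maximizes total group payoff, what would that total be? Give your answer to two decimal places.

432.00 hours

Each contributed unit returns 2.400 to the group as a whole (0.4800 to each of 5 players), which exceeds 1, so the social optimum is full contribution: group total = 2.400 × 180 = 432.00.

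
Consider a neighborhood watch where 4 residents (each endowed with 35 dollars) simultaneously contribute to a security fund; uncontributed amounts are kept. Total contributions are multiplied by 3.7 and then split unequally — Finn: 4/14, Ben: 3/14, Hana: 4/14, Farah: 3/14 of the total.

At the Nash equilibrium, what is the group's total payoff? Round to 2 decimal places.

329.00 dollars

For player j, contributing a unit is worthwhile iff 3.7 × (j's share) ≥ 1, i.e. iff j's share is at least 0.2703.
Finn and Hana are above the threshold, contributing 35 each; the remaining 2 contribute 0. Total contributed: 70.
The security fund pays out 3.7 × 70 = 259.00 in total (split across the unequal shares, but the aggregate is all that matters for the group sum).
The 2 free-riders keep 35 each, adding 70. Group total = 70 + 259.00 = 329.00.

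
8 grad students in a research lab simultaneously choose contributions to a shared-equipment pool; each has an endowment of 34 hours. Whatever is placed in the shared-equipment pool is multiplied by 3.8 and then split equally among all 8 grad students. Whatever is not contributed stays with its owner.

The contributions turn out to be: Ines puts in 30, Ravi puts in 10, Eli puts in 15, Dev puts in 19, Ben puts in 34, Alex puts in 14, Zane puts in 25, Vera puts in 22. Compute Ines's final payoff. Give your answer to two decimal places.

Total contributed: 30 + 10 + 15 + 19 + 34 + 14 + 25 + 22 = 169.
Each receives 3.8 × 169 / 8 = 80.28 from the shared-equipment pool.
Ines keeps 34 − 30 = 4, so Ines's payoff is 4 + 80.28 = 84.28.

84.28 hours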